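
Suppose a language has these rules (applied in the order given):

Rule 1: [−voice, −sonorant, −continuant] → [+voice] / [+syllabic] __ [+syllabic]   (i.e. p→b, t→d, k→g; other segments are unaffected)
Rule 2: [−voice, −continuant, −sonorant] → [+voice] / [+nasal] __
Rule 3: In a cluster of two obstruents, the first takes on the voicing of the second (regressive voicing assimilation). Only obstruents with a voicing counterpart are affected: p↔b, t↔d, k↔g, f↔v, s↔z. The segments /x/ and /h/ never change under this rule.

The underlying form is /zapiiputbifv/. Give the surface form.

Rule 1 (intervocalic voicing): /p/ is a voiceless stop between vowels /a/ and /i/, so it voices to [b]. /p/ is a voiceless stop between vowels /i/ and /u/, so it voices to [b]. /zapiiputbifv/ → zabiibutbifv.
Rule 2 (post-nasal voicing): no segment meets the environment; /zabiibutbifv/ is unchanged.
Rule 3 (regressive voicing assimilation): /t/ precedes the voiced obstruent /b/, so it voices to [d] by assimilation. /f/ precedes the voiced obstruent /v/, so it voices to [v] by assimilation. /zabiibutbifv/ → zabiibudbivv.

zabiibudbivv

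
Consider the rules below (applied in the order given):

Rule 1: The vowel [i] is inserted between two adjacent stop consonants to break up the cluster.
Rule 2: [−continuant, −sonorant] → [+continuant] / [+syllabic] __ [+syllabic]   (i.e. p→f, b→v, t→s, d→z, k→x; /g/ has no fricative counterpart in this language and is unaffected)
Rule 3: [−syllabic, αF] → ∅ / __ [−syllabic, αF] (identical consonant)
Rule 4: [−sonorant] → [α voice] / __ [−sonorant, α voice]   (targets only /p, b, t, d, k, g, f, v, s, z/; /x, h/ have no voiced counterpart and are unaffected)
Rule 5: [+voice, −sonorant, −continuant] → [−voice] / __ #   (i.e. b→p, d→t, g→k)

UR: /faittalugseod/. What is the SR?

Rule 1 (stop-cluster i-epenthesis): /t/ and /t/ form a stop–stop cluster, so [i] is inserted between them. /faittalugseod/ → faititalugseod.
Rule 2 (intervocalic spirantization): /t/ is a stop between vowels /i/ and /i/, so it spirantizes to the fricative [s]. /t/ is a stop between vowels /i/ and /a/, so it spirantizes to the fricative [s]. /faititalugseod/ → faisisalugseod.
Rule 3 (degemination): no segment meets the environment; /faisisalugseod/ is unchanged.
Rule 4 (regressive voicing assimilation): /g/ precedes the voiceless obstruent /s/, so it devoices to [k] by assimilation. /faisisalugseod/ → faisisalukseod.
Rule 5 (final devoicing): /d/ is a voiced stop in word-final position, so it devoices to [t]. /faisisalukseod/ → faisisalukseot.

faisisalukseot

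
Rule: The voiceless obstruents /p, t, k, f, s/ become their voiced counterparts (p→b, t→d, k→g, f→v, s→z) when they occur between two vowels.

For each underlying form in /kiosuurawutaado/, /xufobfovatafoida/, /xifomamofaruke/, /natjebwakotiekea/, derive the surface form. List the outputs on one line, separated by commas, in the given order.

/kiosuurawutaado/: /s/ is a voiceless obstruent between vowels /o/ and /u/, so it voices to [z]. /t/ is a voiceless obstruent between vowels /u/ and /a/, so it voices to [d]. → [kiozuurawudaado].
/xufobfovatafoida/: /f/ is a voiceless obstruent between vowels /u/ and /o/, so it voices to [v]. /t/ is a voiceless obstruent between vowels /a/ and /a/, so it voices to [d]. /f/ is a voiceless obstruent between vowels /a/ and /o/, so it voices to [v]. → [xuvobfovadavoida].
/xifomamofaruke/: /f/ is a voiceless obstruent between vowels /i/ and /o/, so it voices to [v]. /f/ is a voiceless obstruent between vowels /o/ and /a/, so it voices to [v]. /k/ is a voiceless obstruent between vowels /u/ and /e/, so it voices to [g]. → [xivomamovaruge].
/natjebwakotiekea/: /k/ is a voiceless obstruent between vowels /a/ and /o/, so it voices to [g]. /t/ is a voiceless obstruent between vowels /o/ and /i/, so it voices to [d]. /k/ is a voiceless obstruent between vowels /e/ and /e/, so it voices to [g]. → [natjebwagodiegea].

kiozuurawudaado, xuvobfovadavoida, xivomamovaruge, natjebwagodiegea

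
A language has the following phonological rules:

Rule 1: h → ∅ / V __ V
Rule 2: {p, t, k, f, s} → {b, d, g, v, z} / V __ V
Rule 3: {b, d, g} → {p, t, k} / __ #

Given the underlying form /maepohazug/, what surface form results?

maeboazuk

Rule 1 (intervocalic h-deletion): /h/ occurs between vowels /o/ and /a/, so it deletes. /maepohazug/ → maepoazug.
Rule 2 (intervocalic voicing): /p/ is a voiceless obstruent between vowels /e/ and /o/, so it voices to [b]. /maepoazug/ → maeboazug.
Rule 3 (final devoicing): /g/ is a voiced stop in word-final position, so it devoices to [k]. /maeboazug/ → maeboazuk.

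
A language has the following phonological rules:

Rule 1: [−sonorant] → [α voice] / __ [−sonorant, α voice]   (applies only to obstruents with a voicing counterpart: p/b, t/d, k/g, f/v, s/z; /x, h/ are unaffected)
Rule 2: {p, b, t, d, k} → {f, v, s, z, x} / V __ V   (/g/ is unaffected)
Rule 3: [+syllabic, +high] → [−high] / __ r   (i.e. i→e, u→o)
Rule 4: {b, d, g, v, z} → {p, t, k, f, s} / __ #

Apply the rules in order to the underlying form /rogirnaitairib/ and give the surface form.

Rule 1 (regressive voicing assimilation): no segment meets the environment; /rogirnaitairib/ is unchanged.
Rule 2 (intervocalic spirantization): /t/ is a stop between vowels /i/ and /a/, so it spirantizes to the fricative [s]. /rogirnaitairib/ → rogirnaisairib.
Rule 3 (pre-rhotic lowering): /i/ is a high vowel immediately before /r/, so it lowers to [e]. /i/ is a high vowel immediately before /r/, so it lowers to [e]. /rogirnaisairib/ → rogernaisaerib.
Rule 4 (final devoicing): /b/ is a voiced obstruent in word-final position, so it devoices to [p]. /rogernaisaerib/ → rogernaisaerip.

rogernaisaerip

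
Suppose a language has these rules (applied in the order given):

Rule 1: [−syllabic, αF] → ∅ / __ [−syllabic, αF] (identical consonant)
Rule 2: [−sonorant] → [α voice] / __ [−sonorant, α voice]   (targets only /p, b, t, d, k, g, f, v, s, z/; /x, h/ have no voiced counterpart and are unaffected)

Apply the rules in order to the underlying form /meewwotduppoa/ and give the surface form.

Rule 1 (degemination): /ww/ is a geminate; the first /w/ deletes. /pp/ is a geminate; the first /p/ deletes. /meewwotduppoa/ → meewotdupoa.
Rule 2 (regressive voicing assimilation): /t/ precedes the voiced obstruent /d/, so it voices to [d] by assimilation. /meewotdupoa/ → meewoddupoa.

meewoddupoa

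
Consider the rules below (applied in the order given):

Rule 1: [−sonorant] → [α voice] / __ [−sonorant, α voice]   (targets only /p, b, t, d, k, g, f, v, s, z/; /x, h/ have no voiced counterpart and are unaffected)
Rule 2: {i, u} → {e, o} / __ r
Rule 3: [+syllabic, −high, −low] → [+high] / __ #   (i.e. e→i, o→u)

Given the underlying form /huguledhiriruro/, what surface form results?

hugulethereroru

Rule 1 (regressive voicing assimilation): /d/ precedes the voiceless obstruent /h/, so it devoices to [t] by assimilation. /huguledhiriruro/ → hugulethiriruro.
Rule 2 (pre-rhotic lowering): /i/ is a high vowel immediately before /r/, so it lowers to [e]. /i/ is a high vowel immediately before /r/, so it lowers to [e]. /u/ is a high vowel immediately before /r/, so it lowers to [o]. /hugulethiriruro/ → hugulethereroro.
Rule 3 (final vowel raising): /o/ is a mid vowel in word-final position, so it raises to [u]. /hugulethereroro/ → hugulethereroru.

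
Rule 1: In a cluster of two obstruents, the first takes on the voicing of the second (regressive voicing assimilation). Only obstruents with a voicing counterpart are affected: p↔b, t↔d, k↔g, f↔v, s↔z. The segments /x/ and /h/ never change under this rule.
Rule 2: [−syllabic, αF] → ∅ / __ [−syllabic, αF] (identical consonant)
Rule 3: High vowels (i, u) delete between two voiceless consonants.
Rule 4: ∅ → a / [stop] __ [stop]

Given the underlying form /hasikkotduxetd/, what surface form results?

haskoduxed

Rule 1 (regressive voicing assimilation): /t/ precedes the voiced obstruent /d/, so it voices to [d] by assimilation. /t/ precedes the voiced obstruent /d/, so it voices to [d] by assimilation. /hasikkotduxetd/ → hasikkodduxedd.
Rule 2 (degemination): /kk/ is a geminate; the first /k/ deletes. /dd/ is a geminate; the first /d/ deletes. /dd/ is a geminate; the first /d/ deletes. /hasikkodduxedd/ → hasikoduxed.
Rule 3 (high vowel syncope): /i/ is a high vowel flanked by voiceless consonants /s/ and /k/, so it deletes. /hasikoduxed/ → haskoduxed.
Rule 4 (stop-cluster a-epenthesis): no segment meets the environment; /haskoduxed/ is unchanged.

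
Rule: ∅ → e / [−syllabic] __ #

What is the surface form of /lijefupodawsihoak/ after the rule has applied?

lijefupodawsihoake

the form ends in the consonant /k/, so [e] is inserted word-finally.
Surface form: [lijefupodawsihoake].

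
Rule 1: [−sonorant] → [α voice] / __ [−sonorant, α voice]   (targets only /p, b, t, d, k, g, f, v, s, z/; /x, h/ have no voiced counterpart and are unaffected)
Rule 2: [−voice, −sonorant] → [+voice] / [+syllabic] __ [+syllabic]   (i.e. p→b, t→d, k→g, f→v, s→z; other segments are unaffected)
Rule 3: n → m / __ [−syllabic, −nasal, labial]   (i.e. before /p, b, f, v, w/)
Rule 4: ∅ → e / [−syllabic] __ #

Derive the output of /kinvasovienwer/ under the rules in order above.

kimvazoviemwere

Rule 1 (regressive voicing assimilation): no segment meets the environment; /kinvasovienwer/ is unchanged.
Rule 2 (intervocalic voicing): /s/ is a voiceless obstruent between vowels /a/ and /o/, so it voices to [z]. /kinvasovienwer/ → kinvazovienwer.
Rule 3 (nasal place assimilation): /n/ precedes the labial consonant /v/, so it assimilates in place to [m]. /n/ precedes the labial consonant /w/, so it assimilates in place to [m]. /kinvazovienwer/ → kimvazoviemwer.
Rule 4 (final e-epenthesis): the form ends in the consonant /r/, so [e] is inserted word-finally. /kimvazoviemwer/ → kimvazoviemwere.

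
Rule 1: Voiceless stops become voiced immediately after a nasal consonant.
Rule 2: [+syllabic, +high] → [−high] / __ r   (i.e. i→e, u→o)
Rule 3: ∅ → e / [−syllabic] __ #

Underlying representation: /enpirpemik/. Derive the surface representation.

Rule 1 (post-nasal voicing): /p/ is a voiceless stop immediately after the nasal /n/, so it voices to [b]. /enpirpemik/ → enbirpemik.
Rule 2 (pre-rhotic lowering): /i/ is a high vowel immediately before /r/, so it lowers to [e]. /enbirpemik/ → enberpemik.
Rule 3 (final e-epenthesis): the form ends in the consonant /k/, so [e] is inserted word-finally. /enberpemik/ → enberpemike.

enberpemike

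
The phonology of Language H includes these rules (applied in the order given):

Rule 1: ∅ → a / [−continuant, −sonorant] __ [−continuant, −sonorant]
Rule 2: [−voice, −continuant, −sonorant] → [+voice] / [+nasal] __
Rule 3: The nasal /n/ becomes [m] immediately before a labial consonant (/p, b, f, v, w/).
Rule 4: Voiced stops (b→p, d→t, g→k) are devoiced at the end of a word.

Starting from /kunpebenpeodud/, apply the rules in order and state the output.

kumbebembeodut

Rule 1 (stop-cluster a-epenthesis): no segment meets the environment; /kunpebenpeodud/ is unchanged.
Rule 2 (post-nasal voicing): /p/ is a voiceless stop immediately after the nasal /n/, so it voices to [b]. /p/ is a voiceless stop immediately after the nasal /n/, so it voices to [b]. /kunpebenpeodud/ → kunbebenbeodud.
Rule 3 (nasal place assimilation): /n/ precedes the labial consonant /b/, so it assimilates in place to [m]. /n/ precedes the labial consonant /b/, so it assimilates in place to [m]. /kunbebenbeodud/ → kumbebembeodud.
Rule 4 (final devoicing): /d/ is a voiced stop in word-final position, so it devoices to [t]. /kumbebembeodud/ → kumbebembeodut.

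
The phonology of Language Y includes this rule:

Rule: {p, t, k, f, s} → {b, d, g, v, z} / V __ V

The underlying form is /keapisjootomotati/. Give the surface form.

keabisjoodomodadi

/p/ is a voiceless obstruent between vowels /a/ and /i/, so it voices to [b].
/t/ is a voiceless obstruent between vowels /o/ and /o/, so it voices to [d].
/t/ is a voiceless obstruent between vowels /o/ and /a/, so it voices to [d].
/t/ is a voiceless obstruent between vowels /a/ and /i/, so it voices to [d].
Surface form: [keabisjoodomodadi].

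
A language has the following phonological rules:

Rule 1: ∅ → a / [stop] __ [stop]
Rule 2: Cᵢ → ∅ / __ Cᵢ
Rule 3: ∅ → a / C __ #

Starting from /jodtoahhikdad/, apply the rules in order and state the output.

jodatoahikadada

Rule 1 (stop-cluster a-epenthesis): /d/ and /t/ form a stop–stop cluster, so [a] is inserted between them. /k/ and /d/ form a stop–stop cluster, so [a] is inserted between them. /jodtoahhikdad/ → jodatoahhikadad.
Rule 2 (degemination): /hh/ is a geminate; the first /h/ deletes. /jodatoahhikadad/ → jodatoahikadad.
Rule 3 (final a-epenthesis): the form ends in the consonant /d/, so [a] is inserted word-finally. /jodatoahikadad/ → jodatoahikadada.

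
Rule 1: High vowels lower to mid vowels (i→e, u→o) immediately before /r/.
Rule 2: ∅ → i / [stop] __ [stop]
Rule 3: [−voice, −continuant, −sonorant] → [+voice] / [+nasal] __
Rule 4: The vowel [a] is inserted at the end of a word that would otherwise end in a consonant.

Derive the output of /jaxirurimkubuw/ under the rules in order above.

jaxerorimgubuwa

Rule 1 (pre-rhotic lowering): /i/ is a high vowel immediately before /r/, so it lowers to [e]. /u/ is a high vowel immediately before /r/, so it lowers to [o]. /jaxirurimkubuw/ → jaxerorimkubuw.
Rule 2 (stop-cluster i-epenthesis): no segment meets the environment; /jaxerorimkubuw/ is unchanged.
Rule 3 (post-nasal voicing): /k/ is a voiceless stop immediately after the nasal /m/, so it voices to [g]. /jaxerorimkubuw/ → jaxerorimgubuw.
Rule 4 (final a-epenthesis): the form ends in the consonant /w/, so [a] is inserted word-finally. /jaxerorimgubuw/ → jaxerorimgubuwa.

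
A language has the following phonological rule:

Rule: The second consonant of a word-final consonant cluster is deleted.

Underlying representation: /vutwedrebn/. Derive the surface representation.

/n/ is the second consonant of a word-final cluster /bn/, so it deletes.
Surface form: [vutwedreb].

vutwedreb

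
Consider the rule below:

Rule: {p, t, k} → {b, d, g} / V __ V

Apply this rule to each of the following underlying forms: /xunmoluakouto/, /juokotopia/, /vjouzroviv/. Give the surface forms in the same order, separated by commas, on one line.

xunmoluagoudo, juogodobia, vjouzroviv

/xunmoluakouto/: /k/ is a voiceless stop between vowels /a/ and /o/, so it voices to [g]. /t/ is a voiceless stop between vowels /u/ and /o/, so it voices to [d]. → [xunmoluagoudo].
/juokotopia/: /k/ is a voiceless stop between vowels /o/ and /o/, so it voices to [g]. /t/ is a voiceless stop between vowels /o/ and /o/, so it voices to [d]. /p/ is a voiceless stop between vowels /o/ and /i/, so it voices to [b]. → [juogodobia].
/vjouzroviv/: the rule's environment is not met; surfaces unchanged as [vjouzroviv].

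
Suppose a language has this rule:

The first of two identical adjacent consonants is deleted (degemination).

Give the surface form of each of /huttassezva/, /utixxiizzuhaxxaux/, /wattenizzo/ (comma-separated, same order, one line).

hutasezva, utixiizuhaxaux, watenizo

/huttassezva/: /tt/ is a geminate; the first /t/ deletes. /ss/ is a geminate; the first /s/ deletes. → [hutasezva].
/utixxiizzuhaxxaux/: /xx/ is a geminate; the first /x/ deletes. /zz/ is a geminate; the first /z/ deletes. /xx/ is a geminate; the first /x/ deletes. → [utixiizuhaxaux].
/wattenizzo/: /tt/ is a geminate; the first /t/ deletes. /zz/ is a geminate; the first /z/ deletes. → [watenizo].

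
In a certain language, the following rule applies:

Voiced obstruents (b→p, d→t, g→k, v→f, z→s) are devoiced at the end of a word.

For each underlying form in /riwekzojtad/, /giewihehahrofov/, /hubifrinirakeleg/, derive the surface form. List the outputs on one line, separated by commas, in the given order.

/riwekzojtad/: /d/ is a voiced obstruent in word-final position, so it devoices to [t]. → [riwekzojtat].
/giewihehahrofov/: /v/ is a voiced obstruent in word-final position, so it devoices to [f]. → [giewihehahrofof].
/hubifrinirakeleg/: /g/ is a voiced obstruent in word-final position, so it devoices to [k]. → [hubifrinirakelek].

riwekzojtat, giewihehahrofof, hubifrinirakelek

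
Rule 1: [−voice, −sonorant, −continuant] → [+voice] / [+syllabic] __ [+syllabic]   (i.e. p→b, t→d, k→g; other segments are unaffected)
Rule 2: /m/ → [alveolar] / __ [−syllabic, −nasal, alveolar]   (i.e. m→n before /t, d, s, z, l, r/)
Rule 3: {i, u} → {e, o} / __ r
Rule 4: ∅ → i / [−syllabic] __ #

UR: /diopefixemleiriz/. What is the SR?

diobefixenleerizi

Rule 1 (intervocalic voicing): /p/ is a voiceless stop between vowels /o/ and /e/, so it voices to [b]. /diopefixemleiriz/ → diobefixemleiriz.
Rule 2 (nasal place assimilation): /m/ precedes the alveolar consonant /l/, so it assimilates in place to [n]. /diobefixemleiriz/ → diobefixenleiriz.
Rule 3 (pre-rhotic lowering): /i/ is a high vowel immediately before /r/, so it lowers to [e]. /diobefixenleiriz/ → diobefixenleeriz.
Rule 4 (final i-epenthesis): the form ends in the consonant /z/, so [i] is inserted word-finally. /diobefixenleeriz/ → diobefixenleerizi.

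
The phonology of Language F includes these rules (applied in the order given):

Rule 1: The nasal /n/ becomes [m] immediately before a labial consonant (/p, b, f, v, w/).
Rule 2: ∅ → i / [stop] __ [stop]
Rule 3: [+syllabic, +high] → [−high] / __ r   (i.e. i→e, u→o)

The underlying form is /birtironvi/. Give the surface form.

berteromvi

Rule 1 (nasal place assimilation): /n/ precedes the labial consonant /v/, so it assimilates in place to [m]. /birtironvi/ → birtiromvi.
Rule 2 (stop-cluster i-epenthesis): no segment meets the environment; /birtiromvi/ is unchanged.
Rule 3 (pre-rhotic lowering): /i/ is a high vowel immediately before /r/, so it lowers to [e]. /i/ is a high vowel immediately before /r/, so it lowers to [e]. /birtiromvi/ → berteromvi.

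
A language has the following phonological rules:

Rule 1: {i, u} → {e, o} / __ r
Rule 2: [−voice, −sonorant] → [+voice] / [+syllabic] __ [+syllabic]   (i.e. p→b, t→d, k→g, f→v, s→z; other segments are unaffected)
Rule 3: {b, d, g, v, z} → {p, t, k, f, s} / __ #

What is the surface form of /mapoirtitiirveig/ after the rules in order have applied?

maboertidierveik

Rule 1 (pre-rhotic lowering): /i/ is a high vowel immediately before /r/, so it lowers to [e]. /i/ is a high vowel immediately before /r/, so it lowers to [e]. /mapoirtitiirveig/ → mapoertitierveig.
Rule 2 (intervocalic voicing): /p/ is a voiceless obstruent between vowels /a/ and /o/, so it voices to [b]. /t/ is a voiceless obstruent between vowels /i/ and /i/, so it voices to [d]. /mapoertitierveig/ → maboertidierveig.
Rule 3 (final devoicing): /g/ is a voiced obstruent in word-final position, so it devoices to [k]. /maboertidierveig/ → maboertidierveik.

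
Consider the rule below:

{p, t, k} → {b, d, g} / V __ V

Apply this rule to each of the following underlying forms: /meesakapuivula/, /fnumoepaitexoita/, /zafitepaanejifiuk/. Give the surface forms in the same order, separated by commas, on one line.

/meesakapuivula/: /k/ is a voiceless stop between vowels /a/ and /a/, so it voices to [g]. /p/ is a voiceless stop between vowels /a/ and /u/, so it voices to [b]. → [meesagabuivula].
/fnumoepaitexoita/: /p/ is a voiceless stop between vowels /e/ and /a/, so it voices to [b]. /t/ is a voiceless stop between vowels /i/ and /e/, so it voices to [d]. /t/ is a voiceless stop between vowels /i/ and /a/, so it voices to [d]. → [fnumoebaidexoida].
/zafitepaanejifiuk/: /t/ is a voiceless stop between vowels /i/ and /e/, so it voices to [d]. /p/ is a voiceless stop between vowels /e/ and /a/, so it voices to [b]. → [zafidebaanejifiuk].

meesagabuivula, fnumoebaidexoida, zafidebaanejifiuk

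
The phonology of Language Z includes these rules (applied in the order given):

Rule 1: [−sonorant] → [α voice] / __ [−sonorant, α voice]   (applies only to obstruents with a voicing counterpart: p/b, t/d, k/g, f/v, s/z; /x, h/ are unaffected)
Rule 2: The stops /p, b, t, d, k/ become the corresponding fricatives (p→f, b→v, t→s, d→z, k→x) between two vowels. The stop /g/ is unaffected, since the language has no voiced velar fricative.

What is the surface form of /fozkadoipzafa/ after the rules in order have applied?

foskazoibzafa

Rule 1 (regressive voicing assimilation): /z/ precedes the voiceless obstruent /k/, so it devoices to [s] by assimilation. /p/ precedes the voiced obstruent /z/, so it voices to [b] by assimilation. /fozkadoipzafa/ → foskadoibzafa.
Rule 2 (intervocalic spirantization): /d/ is a stop between vowels /a/ and /o/, so it spirantizes to the fricative [z]. /foskadoibzafa/ → foskazoibzafa.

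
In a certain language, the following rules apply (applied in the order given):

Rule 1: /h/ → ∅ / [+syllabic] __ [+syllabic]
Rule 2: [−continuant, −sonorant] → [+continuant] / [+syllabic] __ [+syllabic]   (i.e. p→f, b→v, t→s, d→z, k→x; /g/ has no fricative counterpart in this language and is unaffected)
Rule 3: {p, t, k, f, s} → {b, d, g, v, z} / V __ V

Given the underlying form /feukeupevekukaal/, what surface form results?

Rule 1 (intervocalic h-deletion): no segment meets the environment; /feukeupevekukaal/ is unchanged.
Rule 2 (intervocalic spirantization): /k/ is a stop between vowels /u/ and /e/, so it spirantizes to the fricative [x]. /p/ is a stop between vowels /u/ and /e/, so it spirantizes to the fricative [f]. /k/ is a stop between vowels /e/ and /u/, so it spirantizes to the fricative [x]. /k/ is a stop between vowels /u/ and /a/, so it spirantizes to the fricative [x]. /feukeupevekukaal/ → feuxeufevexuxaal.
Rule 3 (intervocalic voicing): /f/ is a voiceless obstruent between vowels /u/ and /e/, so it voices to [v]. /feuxeufevexuxaal/ → feuxeuvevexuxaal.

feuxeuvevexuxaal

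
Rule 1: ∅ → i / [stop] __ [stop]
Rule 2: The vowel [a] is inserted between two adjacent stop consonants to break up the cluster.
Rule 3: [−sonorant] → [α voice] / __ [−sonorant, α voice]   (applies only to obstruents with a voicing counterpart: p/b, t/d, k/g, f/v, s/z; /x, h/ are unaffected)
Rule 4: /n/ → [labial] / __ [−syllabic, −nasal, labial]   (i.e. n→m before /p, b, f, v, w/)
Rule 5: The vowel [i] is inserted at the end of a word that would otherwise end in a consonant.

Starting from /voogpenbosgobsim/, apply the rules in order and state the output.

Rule 1 (stop-cluster i-epenthesis): /g/ and /p/ form a stop–stop cluster, so [i] is inserted between them. /voogpenbosgobsim/ → voogipenbosgobsim.
Rule 2 (stop-cluster a-epenthesis): no segment meets the environment; /voogipenbosgobsim/ is unchanged.
Rule 3 (regressive voicing assimilation): /s/ precedes the voiced obstruent /g/, so it voices to [z] by assimilation. /b/ precedes the voiceless obstruent /s/, so it devoices to [p] by assimilation. /voogipenbosgobsim/ → voogipenbozgopsim.
Rule 4 (nasal place assimilation): /n/ precedes the labial consonant /b/, so it assimilates in place to [m]. /voogipenbozgopsim/ → voogipembozgopsim.
Rule 5 (final i-epenthesis): the form ends in the consonant /m/, so [i] is inserted word-finally. /voogipembozgopsim/ → voogipembozgopsimi.

voogipembozgopsimi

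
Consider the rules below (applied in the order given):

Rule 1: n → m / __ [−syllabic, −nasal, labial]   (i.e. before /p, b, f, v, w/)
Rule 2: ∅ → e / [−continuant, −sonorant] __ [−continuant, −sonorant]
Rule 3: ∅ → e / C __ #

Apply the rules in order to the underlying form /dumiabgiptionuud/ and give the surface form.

dumiabegipetionuude

Rule 1 (nasal place assimilation): no segment meets the environment; /dumiabgiptionuud/ is unchanged.
Rule 2 (stop-cluster e-epenthesis): /b/ and /g/ form a stop–stop cluster, so [e] is inserted between them. /p/ and /t/ form a stop–stop cluster, so [e] is inserted between them. /dumiabgiptionuud/ → dumiabegipetionuud.
Rule 3 (final e-epenthesis): the form ends in the consonant /d/, so [e] is inserted word-finally. /dumiabegipetionuud/ → dumiabegipetionuude.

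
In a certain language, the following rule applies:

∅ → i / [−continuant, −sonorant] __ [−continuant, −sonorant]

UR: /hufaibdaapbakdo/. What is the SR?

hufaibidaapibakido

/b/ and /d/ form a stop–stop cluster, so [i] is inserted between them.
/p/ and /b/ form a stop–stop cluster, so [i] is inserted between them.
/k/ and /d/ form a stop–stop cluster, so [i] is inserted between them.
Surface form: [hufaibidaapibakido].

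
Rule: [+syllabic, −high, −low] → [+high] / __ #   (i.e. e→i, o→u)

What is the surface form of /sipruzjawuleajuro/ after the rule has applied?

sipruzjawuleajuru

/o/ is a mid vowel in word-final position, so it raises to [u].
Surface form: [sipruzjawuleajuru].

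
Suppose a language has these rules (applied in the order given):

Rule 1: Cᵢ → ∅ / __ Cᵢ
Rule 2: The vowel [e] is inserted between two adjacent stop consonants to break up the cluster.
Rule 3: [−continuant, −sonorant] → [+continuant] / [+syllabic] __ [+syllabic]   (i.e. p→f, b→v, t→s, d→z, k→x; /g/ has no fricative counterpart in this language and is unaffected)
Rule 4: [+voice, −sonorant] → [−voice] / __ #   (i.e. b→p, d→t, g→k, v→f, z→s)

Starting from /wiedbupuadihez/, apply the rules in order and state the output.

Rule 1 (degemination): no segment meets the environment; /wiedbupuadihez/ is unchanged.
Rule 2 (stop-cluster e-epenthesis): /d/ and /b/ form a stop–stop cluster, so [e] is inserted between them. /wiedbupuadihez/ → wiedebupuadihez.
Rule 3 (intervocalic spirantization): /d/ is a stop between vowels /e/ and /e/, so it spirantizes to the fricative [z]. /b/ is a stop between vowels /e/ and /u/, so it spirantizes to the fricative [v]. /p/ is a stop between vowels /u/ and /u/, so it spirantizes to the fricative [f]. /d/ is a stop between vowels /a/ and /i/, so it spirantizes to the fricative [z]. /wiedebupuadihez/ → wiezevufuazihez.
Rule 4 (final devoicing): /z/ is a voiced obstruent in word-final position, so it devoices to [s]. /wiezevufuazihez/ → wiezevufuazihes.

wiezevufuazihes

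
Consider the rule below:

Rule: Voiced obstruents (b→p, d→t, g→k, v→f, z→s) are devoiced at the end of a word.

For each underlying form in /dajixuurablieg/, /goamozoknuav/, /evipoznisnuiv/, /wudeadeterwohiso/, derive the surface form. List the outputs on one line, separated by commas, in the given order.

dajixuurabliek, goamozoknuaf, evipoznisnuif, wudeadeterwohiso

/dajixuurablieg/: /g/ is a voiced obstruent in word-final position, so it devoices to [k]. → [dajixuurabliek].
/goamozoknuav/: /v/ is a voiced obstruent in word-final position, so it devoices to [f]. → [goamozoknuaf].
/evipoznisnuiv/: /v/ is a voiced obstruent in word-final position, so it devoices to [f]. → [evipoznisnuif].
/wudeadeterwohiso/: the rule's environment is not met; surfaces unchanged as [wudeadeterwohiso].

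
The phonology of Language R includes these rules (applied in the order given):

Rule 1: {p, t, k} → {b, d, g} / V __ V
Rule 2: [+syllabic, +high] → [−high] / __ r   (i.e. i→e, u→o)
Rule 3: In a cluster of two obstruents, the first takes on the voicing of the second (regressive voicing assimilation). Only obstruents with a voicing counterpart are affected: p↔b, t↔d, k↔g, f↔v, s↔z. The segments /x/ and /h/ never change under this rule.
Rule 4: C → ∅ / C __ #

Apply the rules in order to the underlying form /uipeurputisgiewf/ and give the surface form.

uibeorpudizgiew

Rule 1 (intervocalic voicing): /p/ is a voiceless stop between vowels /i/ and /e/, so it voices to [b]. /t/ is a voiceless stop between vowels /u/ and /i/, so it voices to [d]. /uipeurputisgiewf/ → uibeurpudisgiewf.
Rule 2 (pre-rhotic lowering): /u/ is a high vowel immediately before /r/, so it lowers to [o]. /uibeurpudisgiewf/ → uibeorpudisgiewf.
Rule 3 (regressive voicing assimilation): /s/ precedes the voiced obstruent /g/, so it voices to [z] by assimilation. /uibeorpudisgiewf/ → uibeorpudizgiewf.
Rule 4 (final cluster simplification): /f/ is the second consonant of a word-final cluster /wf/, so it deletes. /uibeorpudizgiewf/ → uibeorpudizgiew.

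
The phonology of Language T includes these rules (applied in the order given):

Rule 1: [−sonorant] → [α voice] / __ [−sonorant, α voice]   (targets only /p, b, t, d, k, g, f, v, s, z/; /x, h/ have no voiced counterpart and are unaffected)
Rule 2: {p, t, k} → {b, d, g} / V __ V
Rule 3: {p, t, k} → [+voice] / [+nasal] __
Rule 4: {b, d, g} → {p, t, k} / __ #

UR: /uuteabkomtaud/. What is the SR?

Rule 1 (regressive voicing assimilation): /b/ precedes the voiceless obstruent /k/, so it devoices to [p] by assimilation. /uuteabkomtaud/ → uuteapkomtaud.
Rule 2 (intervocalic voicing): /t/ is a voiceless stop between vowels /u/ and /e/, so it voices to [d]. /uuteapkomtaud/ → uudeapkomtaud.
Rule 3 (post-nasal voicing): /t/ is a voiceless stop immediately after the nasal /m/, so it voices to [d]. /uudeapkomtaud/ → uudeapkomdaud.
Rule 4 (final devoicing): /d/ is a voiced stop in word-final position, so it devoices to [t]. /uudeapkomdaud/ → uudeapkomdaut.

uudeapkomdaut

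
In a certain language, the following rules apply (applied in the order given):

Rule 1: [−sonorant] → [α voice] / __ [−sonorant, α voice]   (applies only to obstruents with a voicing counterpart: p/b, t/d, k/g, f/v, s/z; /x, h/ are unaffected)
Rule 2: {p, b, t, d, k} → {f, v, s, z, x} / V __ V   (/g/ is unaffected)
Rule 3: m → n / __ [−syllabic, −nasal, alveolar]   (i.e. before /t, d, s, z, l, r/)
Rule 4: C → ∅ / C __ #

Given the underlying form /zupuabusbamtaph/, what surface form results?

Rule 1 (regressive voicing assimilation): /s/ precedes the voiced obstruent /b/, so it voices to [z] by assimilation. /zupuabusbamtaph/ → zupuabuzbamtaph.
Rule 2 (intervocalic spirantization): /p/ is a stop between vowels /u/ and /u/, so it spirantizes to the fricative [f]. /b/ is a stop between vowels /a/ and /u/, so it spirantizes to the fricative [v]. /zupuabuzbamtaph/ → zufuavuzbamtaph.
Rule 3 (nasal place assimilation): /m/ precedes the alveolar consonant /t/, so it assimilates in place to [n]. /zufuavuzbamtaph/ → zufuavuzbantaph.
Rule 4 (final cluster simplification): /h/ is the second consonant of a word-final cluster /ph/, so it deletes. /zufuavuzbantaph/ → zufuavuzbantap.

zufuavuzbantap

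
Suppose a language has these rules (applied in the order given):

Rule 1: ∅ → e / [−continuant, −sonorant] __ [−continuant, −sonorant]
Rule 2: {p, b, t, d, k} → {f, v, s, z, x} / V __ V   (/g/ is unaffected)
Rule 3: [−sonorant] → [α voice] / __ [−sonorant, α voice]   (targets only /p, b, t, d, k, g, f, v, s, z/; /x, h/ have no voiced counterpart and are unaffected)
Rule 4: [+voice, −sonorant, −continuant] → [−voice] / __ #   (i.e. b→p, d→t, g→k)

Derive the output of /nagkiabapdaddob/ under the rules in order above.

nagexiavafezazezop

Rule 1 (stop-cluster e-epenthesis): /g/ and /k/ form a stop–stop cluster, so [e] is inserted between them. /p/ and /d/ form a stop–stop cluster, so [e] is inserted between them. /d/ and /d/ form a stop–stop cluster, so [e] is inserted between them. /nagkiabapdaddob/ → nagekiabapedadedob.
Rule 2 (intervocalic spirantization): /k/ is a stop between vowels /e/ and /i/, so it spirantizes to the fricative [x]. /b/ is a stop between vowels /a/ and /a/, so it spirantizes to the fricative [v]. /p/ is a stop between vowels /a/ and /e/, so it spirantizes to the fricative [f]. /d/ is a stop between vowels /e/ and /a/, so it spirantizes to the fricative [z]. /d/ is a stop between vowels /a/ and /e/, so it spirantizes to the fricative [z]. /d/ is a stop between vowels /e/ and /o/, so it spirantizes to the fricative [z]. /nagekiabapedadedob/ → nagexiavafezazezob.
Rule 3 (regressive voicing assimilation): no segment meets the environment; /nagexiavafezazezob/ is unchanged.
Rule 4 (final devoicing): /b/ is a voiced stop in word-final position, so it devoices to [p]. /nagexiavafezazezob/ → nagexiavafezazezop.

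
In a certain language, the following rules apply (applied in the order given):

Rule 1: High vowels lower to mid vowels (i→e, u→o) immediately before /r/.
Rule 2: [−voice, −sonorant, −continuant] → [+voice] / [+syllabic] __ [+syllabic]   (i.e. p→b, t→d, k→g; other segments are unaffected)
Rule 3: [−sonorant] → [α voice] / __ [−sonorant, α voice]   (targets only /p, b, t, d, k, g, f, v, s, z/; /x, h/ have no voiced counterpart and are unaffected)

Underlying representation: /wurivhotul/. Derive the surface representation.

worifhodul

Rule 1 (pre-rhotic lowering): /u/ is a high vowel immediately before /r/, so it lowers to [o]. /wurivhotul/ → worivhotul.
Rule 2 (intervocalic voicing): /t/ is a voiceless stop between vowels /o/ and /u/, so it voices to [d]. /worivhotul/ → worivhodul.
Rule 3 (regressive voicing assimilation): /v/ precedes the voiceless obstruent /h/, so it devoices to [f] by assimilation. /worivhodul/ → worifhodul.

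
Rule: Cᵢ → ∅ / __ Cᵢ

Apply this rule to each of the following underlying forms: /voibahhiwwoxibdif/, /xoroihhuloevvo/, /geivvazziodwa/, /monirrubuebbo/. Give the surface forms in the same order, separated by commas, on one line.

/voibahhiwwoxibdif/: /hh/ is a geminate; the first /h/ deletes. /ww/ is a geminate; the first /w/ deletes. → [voibahiwoxibdif].
/xoroihhuloevvo/: /hh/ is a geminate; the first /h/ deletes. /vv/ is a geminate; the first /v/ deletes. → [xoroihuloevo].
/geivvazziodwa/: /vv/ is a geminate; the first /v/ deletes. /zz/ is a geminate; the first /z/ deletes. → [geivaziodwa].
/monirrubuebbo/: /rr/ is a geminate; the first /r/ deletes. /bb/ is a geminate; the first /b/ deletes. → [monirubuebo].

voibahiwoxibdif, xoroihuloevo, geivaziodwa, monirubuebo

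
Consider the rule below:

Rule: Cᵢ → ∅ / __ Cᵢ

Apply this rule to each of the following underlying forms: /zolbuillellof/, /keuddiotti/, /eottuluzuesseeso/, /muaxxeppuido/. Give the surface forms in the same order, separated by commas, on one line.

/zolbuillellof/: /ll/ is a geminate; the first /l/ deletes. /ll/ is a geminate; the first /l/ deletes. → [zolbuilelof].
/keuddiotti/: /dd/ is a geminate; the first /d/ deletes. /tt/ is a geminate; the first /t/ deletes. → [keudioti].
/eottuluzuesseeso/: /tt/ is a geminate; the first /t/ deletes. /ss/ is a geminate; the first /s/ deletes. → [eotuluzueseeso].
/muaxxeppuido/: /xx/ is a geminate; the first /x/ deletes. /pp/ is a geminate; the first /p/ deletes. → [muaxepuido].

zolbuilelof, keudioti, eotuluzueseeso, muaxepuido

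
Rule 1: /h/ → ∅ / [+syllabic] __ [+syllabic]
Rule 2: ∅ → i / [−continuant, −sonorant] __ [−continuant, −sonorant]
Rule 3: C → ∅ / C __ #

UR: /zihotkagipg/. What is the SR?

Rule 1 (intervocalic h-deletion): /h/ occurs between vowels /i/ and /o/, so it deletes. /zihotkagipg/ → ziotkagipg.
Rule 2 (stop-cluster i-epenthesis): /t/ and /k/ form a stop–stop cluster, so [i] is inserted between them. /p/ and /g/ form a stop–stop cluster, so [i] is inserted between them. /ziotkagipg/ → ziotikagipig.
Rule 3 (final cluster simplification): no segment meets the environment; /ziotikagipig/ is unchanged.

ziotikagipig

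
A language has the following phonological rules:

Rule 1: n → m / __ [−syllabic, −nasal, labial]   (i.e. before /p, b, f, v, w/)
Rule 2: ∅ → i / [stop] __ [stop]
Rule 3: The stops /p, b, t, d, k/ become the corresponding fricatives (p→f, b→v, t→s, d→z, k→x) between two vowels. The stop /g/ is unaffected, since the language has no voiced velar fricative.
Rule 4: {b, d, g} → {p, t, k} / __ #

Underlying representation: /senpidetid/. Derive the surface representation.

sempizesit

Rule 1 (nasal place assimilation): /n/ precedes the labial consonant /p/, so it assimilates in place to [m]. /senpidetid/ → sempidetid.
Rule 2 (stop-cluster i-epenthesis): no segment meets the environment; /sempidetid/ is unchanged.
Rule 3 (intervocalic spirantization): /d/ is a stop between vowels /i/ and /e/, so it spirantizes to the fricative [z]. /t/ is a stop between vowels /e/ and /i/, so it spirantizes to the fricative [s]. /sempidetid/ → sempizesid.
Rule 4 (final devoicing): /d/ is a voiced stop in word-final position, so it devoices to [t]. /sempizesid/ → sempizesit.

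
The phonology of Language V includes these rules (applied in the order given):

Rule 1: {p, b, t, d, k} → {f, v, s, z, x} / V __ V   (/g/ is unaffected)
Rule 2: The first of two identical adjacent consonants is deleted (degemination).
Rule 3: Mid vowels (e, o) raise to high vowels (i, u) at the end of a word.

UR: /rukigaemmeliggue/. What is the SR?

ruxigaemeligui

Rule 1 (intervocalic spirantization): /k/ is a stop between vowels /u/ and /i/, so it spirantizes to the fricative [x]. /rukigaemmeliggue/ → ruxigaemmeliggue.
Rule 2 (degemination): /mm/ is a geminate; the first /m/ deletes. /gg/ is a geminate; the first /g/ deletes. /ruxigaemmeliggue/ → ruxigaemeligue.
Rule 3 (final vowel raising): /e/ is a mid vowel in word-final position, so it raises to [i]. /ruxigaemeligue/ → ruxigaemeligui.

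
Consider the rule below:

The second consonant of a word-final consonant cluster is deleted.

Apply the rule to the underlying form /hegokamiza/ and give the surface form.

No segment of /hegokamiza/ meets the structural description of the rule, so the form surfaces unchanged.

hegokamiza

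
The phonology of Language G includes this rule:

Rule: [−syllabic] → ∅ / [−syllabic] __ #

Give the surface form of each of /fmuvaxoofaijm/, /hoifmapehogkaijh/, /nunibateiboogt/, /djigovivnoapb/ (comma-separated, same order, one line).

fmuvaxoofaij, hoifmapehogkaij, nunibateiboog, djigovivnoap

/fmuvaxoofaijm/: /m/ is the second consonant of a word-final cluster /jm/, so it deletes. → [fmuvaxoofaij].
/hoifmapehogkaijh/: /h/ is the second consonant of a word-final cluster /jh/, so it deletes. → [hoifmapehogkaij].
/nunibateiboogt/: /t/ is the second consonant of a word-final cluster /gt/, so it deletes. → [nunibateiboog].
/djigovivnoapb/: /b/ is the second consonant of a word-final cluster /pb/, so it deletes. → [djigovivnoap].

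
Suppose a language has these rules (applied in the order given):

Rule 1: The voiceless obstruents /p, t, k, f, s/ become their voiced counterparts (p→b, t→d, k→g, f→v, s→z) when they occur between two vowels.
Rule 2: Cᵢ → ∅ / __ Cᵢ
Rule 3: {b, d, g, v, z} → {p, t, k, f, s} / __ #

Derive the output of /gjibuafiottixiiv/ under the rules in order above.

gjibuaviotixiif

Rule 1 (intervocalic voicing): /f/ is a voiceless obstruent between vowels /a/ and /i/, so it voices to [v]. /gjibuafiottixiiv/ → gjibuaviottixiiv.
Rule 2 (degemination): /tt/ is a geminate; the first /t/ deletes. /gjibuaviottixiiv/ → gjibuaviotixiiv.
Rule 3 (final devoicing): /v/ is a voiced obstruent in word-final position, so it devoices to [f]. /gjibuaviotixiiv/ → gjibuaviotixiif.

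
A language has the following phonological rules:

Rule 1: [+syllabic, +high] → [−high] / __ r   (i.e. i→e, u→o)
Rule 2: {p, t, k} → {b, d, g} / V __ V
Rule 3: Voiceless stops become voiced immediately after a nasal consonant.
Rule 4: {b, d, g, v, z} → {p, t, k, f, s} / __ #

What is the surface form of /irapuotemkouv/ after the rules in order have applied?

Rule 1 (pre-rhotic lowering): /i/ is a high vowel immediately before /r/, so it lowers to [e]. /irapuotemkouv/ → erapuotemkouv.
Rule 2 (intervocalic voicing): /p/ is a voiceless stop between vowels /a/ and /u/, so it voices to [b]. /t/ is a voiceless stop between vowels /o/ and /e/, so it voices to [d]. /erapuotemkouv/ → erabuodemkouv.
Rule 3 (post-nasal voicing): /k/ is a voiceless stop immediately after the nasal /m/, so it voices to [g]. /erabuodemkouv/ → erabuodemgouv.
Rule 4 (final devoicing): /v/ is a voiced obstruent in word-final position, so it devoices to [f]. /erabuodemgouv/ → erabuodemgouf.

erabuodemgouf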